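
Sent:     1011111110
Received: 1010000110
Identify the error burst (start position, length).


XOR: 0001111000

Burst at position 3, length 4


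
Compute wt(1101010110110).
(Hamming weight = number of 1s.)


Counting 1s in 1101010110110

8


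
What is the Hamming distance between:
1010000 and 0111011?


XOR: 1101011
Count of 1s: 5

5


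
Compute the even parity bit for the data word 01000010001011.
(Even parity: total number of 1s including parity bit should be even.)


Number of 1s in data: 5
Parity bit: 1

1


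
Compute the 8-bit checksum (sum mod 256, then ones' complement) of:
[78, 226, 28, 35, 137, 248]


Sum = 752 mod 256 = 240
Complement = 15

15


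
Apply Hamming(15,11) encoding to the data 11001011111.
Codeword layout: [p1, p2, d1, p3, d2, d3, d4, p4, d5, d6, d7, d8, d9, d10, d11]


Parity bits: p1=0, p2=0, p3=1, p4=0

001110001011111


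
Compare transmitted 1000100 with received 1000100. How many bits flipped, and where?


XOR: 0000000

0 errors (received matches sent)


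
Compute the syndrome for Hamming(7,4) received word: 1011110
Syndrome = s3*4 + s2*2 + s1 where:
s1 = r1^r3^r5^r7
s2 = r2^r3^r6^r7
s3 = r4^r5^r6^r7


s1=1, s2=0, s3=1

Syndrome = 5 (error at position 5)


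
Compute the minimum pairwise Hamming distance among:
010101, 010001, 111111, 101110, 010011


Comparing all pairs, minimum distance: 1
Can detect 0 errors, correct 0 errors

1


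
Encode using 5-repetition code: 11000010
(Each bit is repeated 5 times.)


Each bit -> 5 copies

1111111111000000000000000000001111100000


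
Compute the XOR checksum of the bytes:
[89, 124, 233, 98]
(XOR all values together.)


XOR chain: 89 ^ 124 ^ 233 ^ 98 = 174

174


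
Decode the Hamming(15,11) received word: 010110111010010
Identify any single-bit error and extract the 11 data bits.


Syndrome = 0: no error detected

Data: 01011010010 (no errors)


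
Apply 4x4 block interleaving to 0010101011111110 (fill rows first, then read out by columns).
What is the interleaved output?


Matrix:
  0010
  1010
  1111
  1110
Read columns: 0111001111110010

0111001111110010


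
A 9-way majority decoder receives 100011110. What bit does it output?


Ones: 5 out of 9
Threshold: 5

1 (5/9 voted 1)


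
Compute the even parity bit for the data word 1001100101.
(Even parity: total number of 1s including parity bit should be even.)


Number of 1s in data: 5
Parity bit: 1

1


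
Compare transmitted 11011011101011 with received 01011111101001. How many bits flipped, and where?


XOR: 10000100000010

3 error(s) at position(s): 0, 5, 12


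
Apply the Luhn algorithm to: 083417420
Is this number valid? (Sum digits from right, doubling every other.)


Luhn sum = 32
32 mod 10 = 2

Invalid (Luhn sum mod 10 = 2)


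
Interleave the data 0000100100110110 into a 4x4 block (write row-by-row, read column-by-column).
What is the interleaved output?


Matrix:
  0000
  1001
  0011
  0110
Read columns: 0100000100110110

0100000100110110


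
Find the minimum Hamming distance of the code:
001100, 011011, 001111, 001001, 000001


Comparing all pairs, minimum distance: 1
Can detect 0 errors, correct 0 errors

1


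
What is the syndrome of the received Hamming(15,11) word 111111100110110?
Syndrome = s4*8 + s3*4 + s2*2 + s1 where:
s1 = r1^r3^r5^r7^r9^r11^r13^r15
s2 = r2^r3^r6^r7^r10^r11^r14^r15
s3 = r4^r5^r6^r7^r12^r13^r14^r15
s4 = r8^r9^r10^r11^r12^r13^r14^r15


s1=0, s2=1, s3=0, s4=0

Syndrome = 2 (error at position 2)


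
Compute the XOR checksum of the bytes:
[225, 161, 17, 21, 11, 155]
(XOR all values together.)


XOR chain: 225 ^ 161 ^ 17 ^ 21 ^ 11 ^ 155 = 212

212


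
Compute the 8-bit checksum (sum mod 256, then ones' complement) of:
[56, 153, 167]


Sum = 376 mod 256 = 120
Complement = 135

135


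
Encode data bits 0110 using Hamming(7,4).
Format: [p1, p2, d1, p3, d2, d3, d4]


Parity bits: p1=1, p2=1, p3=0

1100110


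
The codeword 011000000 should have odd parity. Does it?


Number of 1s: 2

No, parity error (2 ones)


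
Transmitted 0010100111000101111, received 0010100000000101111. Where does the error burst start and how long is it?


XOR: 0000000111000000000

Burst at position 7, length 3


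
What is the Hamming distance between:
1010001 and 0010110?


XOR: 1000111
Count of 1s: 4

4


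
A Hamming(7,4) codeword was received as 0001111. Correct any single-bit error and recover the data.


Syndrome = 0: no error detected

Data: 0111 (no errors)


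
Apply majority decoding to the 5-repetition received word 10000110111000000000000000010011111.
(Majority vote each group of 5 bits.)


Groups: 10000, 11011, 10000, 00000, 00000, 00100, 11111
Majority votes: 0100001

0100001


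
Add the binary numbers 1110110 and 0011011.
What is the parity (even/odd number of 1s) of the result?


1110110 = 118
0011011 = 27
Sum = 145 = 10010001
1s count = 3

odd parity (3 ones in 10010001)


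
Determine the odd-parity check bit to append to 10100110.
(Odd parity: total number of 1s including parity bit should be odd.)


Number of 1s in data: 4
Parity bit: 1

1


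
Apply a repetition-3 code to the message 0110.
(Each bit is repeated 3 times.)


Each bit -> 3 copies

000111111000


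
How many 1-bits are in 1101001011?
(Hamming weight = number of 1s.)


Counting 1s in 1101001011

6


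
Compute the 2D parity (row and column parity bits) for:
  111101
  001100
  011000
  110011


Row parities: 1000
Column parities: 011010

Row P: 1000, Col P: 011010, Corner: 1


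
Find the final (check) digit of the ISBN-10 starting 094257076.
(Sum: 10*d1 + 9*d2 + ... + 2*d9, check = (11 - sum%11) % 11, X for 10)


Weighted sum: 225
225 mod 11 = 5

Check digit: 6


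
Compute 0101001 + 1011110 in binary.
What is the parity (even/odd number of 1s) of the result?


0101001 = 41
1011110 = 94
Sum = 135 = 10000111
1s count = 4

even parity (4 ones in 10000111)


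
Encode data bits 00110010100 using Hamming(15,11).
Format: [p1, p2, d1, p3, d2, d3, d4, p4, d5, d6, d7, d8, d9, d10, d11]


Parity bits: p1=1, p2=1, p3=1, p4=0

110101100010100


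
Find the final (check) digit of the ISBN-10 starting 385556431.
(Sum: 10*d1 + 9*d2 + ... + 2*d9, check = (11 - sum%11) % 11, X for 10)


Weighted sum: 264
264 mod 11 = 0

Check digit: 0


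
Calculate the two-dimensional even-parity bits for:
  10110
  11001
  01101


Row parities: 111
Column parities: 00010

Row P: 111, Col P: 00010, Corner: 1


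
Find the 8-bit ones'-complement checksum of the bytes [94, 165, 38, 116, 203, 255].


Sum = 871 mod 256 = 103
Complement = 152

152


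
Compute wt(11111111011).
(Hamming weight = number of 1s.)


Counting 1s in 11111111011

10


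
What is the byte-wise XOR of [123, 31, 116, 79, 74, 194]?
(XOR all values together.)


XOR chain: 123 ^ 31 ^ 116 ^ 79 ^ 74 ^ 194 = 215

215


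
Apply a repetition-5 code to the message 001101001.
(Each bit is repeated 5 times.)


Each bit -> 5 copies

000000000011111111110000011111000000000011111


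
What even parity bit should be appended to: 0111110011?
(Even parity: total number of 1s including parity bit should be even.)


Number of 1s in data: 7
Parity bit: 1

1


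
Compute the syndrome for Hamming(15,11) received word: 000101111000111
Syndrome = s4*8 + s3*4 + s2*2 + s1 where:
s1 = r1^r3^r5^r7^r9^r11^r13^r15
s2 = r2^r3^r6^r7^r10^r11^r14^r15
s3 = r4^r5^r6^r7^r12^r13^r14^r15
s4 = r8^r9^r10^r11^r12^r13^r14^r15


s1=0, s2=0, s3=0, s4=1

Syndrome = 8 (error at position 8)


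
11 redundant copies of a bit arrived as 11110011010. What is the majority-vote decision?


Ones: 7 out of 11
Threshold: 6

1 (7/11 voted 1)


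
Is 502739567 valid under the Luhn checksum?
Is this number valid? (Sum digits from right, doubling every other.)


Luhn sum = 39
39 mod 10 = 9

Invalid (Luhn sum mod 10 = 9)


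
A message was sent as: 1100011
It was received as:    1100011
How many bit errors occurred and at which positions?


XOR: 0000000

0 errors (received matches sent)


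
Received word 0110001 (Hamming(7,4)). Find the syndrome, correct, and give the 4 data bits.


Syndrome = 6: error at position 6

Data: 1011 (corrected bit 6)


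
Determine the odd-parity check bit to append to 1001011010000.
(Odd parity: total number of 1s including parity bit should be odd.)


Number of 1s in data: 5
Parity bit: 0

0


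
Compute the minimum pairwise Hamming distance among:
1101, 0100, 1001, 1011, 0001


Comparing all pairs, minimum distance: 1
Can detect 0 errors, correct 0 errors

1


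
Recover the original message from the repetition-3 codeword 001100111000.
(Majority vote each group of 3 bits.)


Groups: 001, 100, 111, 000
Majority votes: 0010

0010


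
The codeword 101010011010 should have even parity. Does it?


Number of 1s: 6

Yes, parity is correct (6 ones)


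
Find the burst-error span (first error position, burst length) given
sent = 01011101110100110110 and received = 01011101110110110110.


XOR: 00000000000010000000

Burst at position 12, length 1


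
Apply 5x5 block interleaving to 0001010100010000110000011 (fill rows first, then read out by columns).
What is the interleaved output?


Matrix:
  00010
  10100
  01000
  01100
  00011
Read columns: 0100000110010101000100001

0100000110010101000100001


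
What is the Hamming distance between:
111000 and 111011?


XOR: 000011
Count of 1s: 2

2


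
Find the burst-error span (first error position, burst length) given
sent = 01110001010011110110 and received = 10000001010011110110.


XOR: 11110000000000000000

Burst at position 0, length 4


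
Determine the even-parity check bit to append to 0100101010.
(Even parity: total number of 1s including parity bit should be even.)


Number of 1s in data: 4
Parity bit: 0

0


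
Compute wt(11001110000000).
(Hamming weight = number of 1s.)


Counting 1s in 11001110000000

5


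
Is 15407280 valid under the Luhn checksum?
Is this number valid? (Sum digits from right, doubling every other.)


Luhn sum = 29
29 mod 10 = 9

Invalid (Luhn sum mod 10 = 9)


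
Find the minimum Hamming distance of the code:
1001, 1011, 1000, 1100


Comparing all pairs, minimum distance: 1
Can detect 0 errors, correct 0 errors

1


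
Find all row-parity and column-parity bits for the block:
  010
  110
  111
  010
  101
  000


Row parities: 101100
Column parities: 100

Row P: 101100, Col P: 100, Corner: 1


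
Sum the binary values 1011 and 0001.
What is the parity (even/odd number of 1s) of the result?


1011 = 11
0001 = 1
Sum = 12 = 1100
1s count = 2

even parity (2 ones in 1100)


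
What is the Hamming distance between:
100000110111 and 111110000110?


XOR: 011110110001
Count of 1s: 7

7


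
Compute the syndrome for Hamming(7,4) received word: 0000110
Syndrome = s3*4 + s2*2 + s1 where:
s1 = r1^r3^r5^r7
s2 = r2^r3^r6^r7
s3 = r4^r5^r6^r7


s1=1, s2=1, s3=0

Syndrome = 3 (error at position 3)


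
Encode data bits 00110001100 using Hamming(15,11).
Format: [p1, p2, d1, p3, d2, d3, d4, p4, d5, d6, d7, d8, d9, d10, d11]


Parity bits: p1=0, p2=0, p3=0, p4=0

000001100001100


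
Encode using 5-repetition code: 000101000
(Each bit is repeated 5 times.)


Each bit -> 5 copies

000000000000000111110000011111000000000000000


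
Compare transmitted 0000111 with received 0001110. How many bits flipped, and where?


XOR: 0001001

2 error(s) at position(s): 3, 6


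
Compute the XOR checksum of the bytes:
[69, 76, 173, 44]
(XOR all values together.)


XOR chain: 69 ^ 76 ^ 173 ^ 44 = 136

136


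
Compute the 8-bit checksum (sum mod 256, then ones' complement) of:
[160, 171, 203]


Sum = 534 mod 256 = 22
Complement = 233

233


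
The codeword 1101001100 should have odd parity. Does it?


Number of 1s: 5

Yes, parity is correct (5 ones)


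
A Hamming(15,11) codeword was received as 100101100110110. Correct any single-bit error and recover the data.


Syndrome = 6: error at position 6

Data: 00010110110 (corrected bit 6)


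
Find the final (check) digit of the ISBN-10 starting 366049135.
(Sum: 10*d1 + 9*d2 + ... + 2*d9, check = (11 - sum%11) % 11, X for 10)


Weighted sum: 224
224 mod 11 = 4

Check digit: 7


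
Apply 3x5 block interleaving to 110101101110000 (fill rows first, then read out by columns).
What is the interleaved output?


Matrix:
  11010
  11011
  10000
Read columns: 111110000110010

111110000110010


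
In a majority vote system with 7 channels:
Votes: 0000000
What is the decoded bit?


Ones: 0 out of 7
Threshold: 4

0 (0/7 voted 1)


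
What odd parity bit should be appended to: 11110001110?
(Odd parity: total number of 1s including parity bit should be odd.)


Number of 1s in data: 7
Parity bit: 0

0


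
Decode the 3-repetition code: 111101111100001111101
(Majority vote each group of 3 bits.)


Groups: 111, 101, 111, 100, 001, 111, 101
Majority votes: 1110011

1110011


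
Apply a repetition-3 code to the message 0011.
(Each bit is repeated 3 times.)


Each bit -> 3 copies

000000111111


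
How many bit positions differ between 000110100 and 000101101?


XOR: 000011001
Count of 1s: 3

3


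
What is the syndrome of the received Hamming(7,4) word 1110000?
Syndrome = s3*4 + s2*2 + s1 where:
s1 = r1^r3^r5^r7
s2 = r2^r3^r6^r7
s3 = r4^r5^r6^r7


s1=0, s2=0, s3=0

Syndrome = 0 (no error)


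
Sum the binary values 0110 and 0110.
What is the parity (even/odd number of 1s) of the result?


0110 = 6
0110 = 6
Sum = 12 = 1100
1s count = 2

even parity (2 ones in 1100)


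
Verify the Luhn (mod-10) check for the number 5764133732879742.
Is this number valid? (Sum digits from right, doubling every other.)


Luhn sum = 81
81 mod 10 = 1

Invalid (Luhn sum mod 10 = 1)


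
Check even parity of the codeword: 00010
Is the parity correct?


Number of 1s: 1

No, parity error (1 ones)


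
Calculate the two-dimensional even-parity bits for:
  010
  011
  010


Row parities: 101
Column parities: 011

Row P: 101, Col P: 011, Corner: 0


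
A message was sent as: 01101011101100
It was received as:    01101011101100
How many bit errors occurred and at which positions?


XOR: 00000000000000

0 errors (received matches sent)


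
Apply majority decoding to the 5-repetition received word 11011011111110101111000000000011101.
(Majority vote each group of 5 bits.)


Groups: 11011, 01111, 11101, 01111, 00000, 00000, 11101
Majority votes: 1111001

1111001


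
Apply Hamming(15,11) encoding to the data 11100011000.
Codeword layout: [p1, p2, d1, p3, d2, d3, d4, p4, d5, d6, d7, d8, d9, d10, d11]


Parity bits: p1=1, p2=1, p3=1, p4=0

111111000011000


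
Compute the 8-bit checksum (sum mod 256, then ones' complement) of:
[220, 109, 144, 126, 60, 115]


Sum = 774 mod 256 = 6
Complement = 249

249


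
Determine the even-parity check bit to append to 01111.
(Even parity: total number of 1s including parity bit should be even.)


Number of 1s in data: 4
Parity bit: 0

0


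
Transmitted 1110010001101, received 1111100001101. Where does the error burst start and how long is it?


XOR: 0001110000000

Burst at position 3, length 3


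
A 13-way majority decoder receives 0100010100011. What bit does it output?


Ones: 5 out of 13
Threshold: 7

0 (5/13 voted 1)


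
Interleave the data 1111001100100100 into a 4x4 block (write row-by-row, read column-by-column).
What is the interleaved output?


Matrix:
  1111
  0011
  0010
  0100
Read columns: 1000100111101100

1000100111101100


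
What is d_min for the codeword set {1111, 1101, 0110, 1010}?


Comparing all pairs, minimum distance: 1
Can detect 0 errors, correct 0 errors

1


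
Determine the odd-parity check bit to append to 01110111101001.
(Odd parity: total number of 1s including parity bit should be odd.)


Number of 1s in data: 9
Parity bit: 0

0


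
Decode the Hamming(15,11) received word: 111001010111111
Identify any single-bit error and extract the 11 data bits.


Syndrome = 15: error at position 15

Data: 10100111110 (corrected bit 15)


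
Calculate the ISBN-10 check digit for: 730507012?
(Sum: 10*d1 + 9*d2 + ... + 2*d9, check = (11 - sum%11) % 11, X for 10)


Weighted sum: 174
174 mod 11 = 9

Check digit: 2


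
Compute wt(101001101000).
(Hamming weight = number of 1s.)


Counting 1s in 101001101000

5


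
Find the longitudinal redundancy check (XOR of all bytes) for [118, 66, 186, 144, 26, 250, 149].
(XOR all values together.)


XOR chain: 118 ^ 66 ^ 186 ^ 144 ^ 26 ^ 250 ^ 149 = 107

107


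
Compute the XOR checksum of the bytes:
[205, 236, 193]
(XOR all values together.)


XOR chain: 205 ^ 236 ^ 193 = 224

224


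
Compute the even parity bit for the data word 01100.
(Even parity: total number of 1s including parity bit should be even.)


Number of 1s in data: 2
Parity bit: 0

0


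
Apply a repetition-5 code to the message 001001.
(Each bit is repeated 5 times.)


Each bit -> 5 copies

000000000011111000000000011111


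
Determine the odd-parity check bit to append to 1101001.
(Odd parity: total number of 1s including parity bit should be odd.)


Number of 1s in data: 4
Parity bit: 1

1


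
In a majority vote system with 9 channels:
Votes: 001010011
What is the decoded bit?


Ones: 4 out of 9
Threshold: 5

0 (4/9 voted 1)


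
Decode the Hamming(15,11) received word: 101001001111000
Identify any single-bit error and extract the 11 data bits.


Syndrome = 0: no error detected

Data: 10101111000 (no errors)


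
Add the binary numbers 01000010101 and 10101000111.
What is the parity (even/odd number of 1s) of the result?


01000010101 = 533
10101000111 = 1351
Sum = 1884 = 11101011100
1s count = 7

odd parity (7 ones in 11101011100)


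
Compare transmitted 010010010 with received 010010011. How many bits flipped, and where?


XOR: 000000001

1 error(s) at position(s): 8


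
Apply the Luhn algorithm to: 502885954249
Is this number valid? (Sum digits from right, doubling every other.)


Luhn sum = 66
66 mod 10 = 6

Invalid (Luhn sum mod 10 = 6)


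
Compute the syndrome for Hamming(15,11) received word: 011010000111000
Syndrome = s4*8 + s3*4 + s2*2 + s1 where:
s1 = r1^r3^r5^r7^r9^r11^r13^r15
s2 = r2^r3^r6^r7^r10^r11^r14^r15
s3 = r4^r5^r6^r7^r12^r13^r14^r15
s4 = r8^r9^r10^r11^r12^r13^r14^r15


s1=1, s2=0, s3=0, s4=1

Syndrome = 9 (error at position 9)


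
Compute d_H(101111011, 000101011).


XOR: 101010000
Count of 1s: 3

3


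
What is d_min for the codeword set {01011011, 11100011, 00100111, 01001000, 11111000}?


Comparing all pairs, minimum distance: 3
Can detect 2 errors, correct 1 errors

3


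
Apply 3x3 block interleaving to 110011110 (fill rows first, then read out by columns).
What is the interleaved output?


Matrix:
  110
  011
  110
Read columns: 101111010

101111010


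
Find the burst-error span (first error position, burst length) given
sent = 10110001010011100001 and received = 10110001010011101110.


XOR: 00000000000000001111

Burst at position 16, length 4


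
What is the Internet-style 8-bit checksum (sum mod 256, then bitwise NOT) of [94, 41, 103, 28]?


Sum = 266 mod 256 = 10
Complement = 245

245


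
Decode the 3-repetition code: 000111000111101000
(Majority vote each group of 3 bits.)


Groups: 000, 111, 000, 111, 101, 000
Majority votes: 010110

010110


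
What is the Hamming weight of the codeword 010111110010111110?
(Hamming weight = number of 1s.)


Counting 1s in 010111110010111110

12


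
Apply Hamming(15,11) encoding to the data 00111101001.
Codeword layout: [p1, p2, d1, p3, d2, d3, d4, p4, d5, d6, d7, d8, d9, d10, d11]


Parity bits: p1=1, p2=0, p3=0, p4=0

100001101101001


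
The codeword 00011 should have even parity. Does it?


Number of 1s: 2

Yes, parity is correct (2 ones)


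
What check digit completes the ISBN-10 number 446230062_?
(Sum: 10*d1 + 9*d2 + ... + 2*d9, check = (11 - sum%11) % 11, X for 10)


Weighted sum: 178
178 mod 11 = 2

Check digit: 9


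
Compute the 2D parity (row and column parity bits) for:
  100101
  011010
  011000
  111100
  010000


Row parities: 11001
Column parities: 001011

Row P: 11001, Col P: 001011, Corner: 1


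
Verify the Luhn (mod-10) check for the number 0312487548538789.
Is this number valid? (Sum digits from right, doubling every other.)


Luhn sum = 83
83 mod 10 = 3

Invalid (Luhn sum mod 10 = 3)


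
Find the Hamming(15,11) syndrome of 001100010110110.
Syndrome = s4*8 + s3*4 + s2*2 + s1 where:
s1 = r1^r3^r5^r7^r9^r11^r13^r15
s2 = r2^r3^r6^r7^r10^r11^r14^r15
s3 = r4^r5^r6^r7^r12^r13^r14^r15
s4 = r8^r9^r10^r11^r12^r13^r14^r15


s1=1, s2=0, s3=1, s4=1

Syndrome = 13 (error at position 13)


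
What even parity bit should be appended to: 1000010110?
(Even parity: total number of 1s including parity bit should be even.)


Number of 1s in data: 4
Parity bit: 0

0


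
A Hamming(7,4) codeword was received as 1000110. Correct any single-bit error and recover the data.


Syndrome = 2: error at position 2

Data: 0110 (corrected bit 2)


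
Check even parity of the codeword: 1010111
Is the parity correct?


Number of 1s: 5

No, parity error (5 ones)


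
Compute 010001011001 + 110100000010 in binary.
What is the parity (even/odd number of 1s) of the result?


010001011001 = 1113
110100000010 = 3330
Sum = 4443 = 1000101011011
1s count = 7

odd parity (7 ones in 1000101011011)


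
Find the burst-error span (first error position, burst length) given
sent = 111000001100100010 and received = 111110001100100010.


XOR: 000110000000000000

Burst at position 3, length 2


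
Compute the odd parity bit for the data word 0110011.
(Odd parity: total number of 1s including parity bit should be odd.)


Number of 1s in data: 4
Parity bit: 1

1


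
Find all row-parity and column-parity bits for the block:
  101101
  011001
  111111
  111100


Row parities: 0100
Column parities: 110111

Row P: 0100, Col P: 110111, Corner: 1


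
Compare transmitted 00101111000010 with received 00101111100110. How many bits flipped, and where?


XOR: 00000000100100

2 error(s) at position(s): 8, 11


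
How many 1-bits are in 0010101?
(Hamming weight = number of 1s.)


Counting 1s in 0010101

3


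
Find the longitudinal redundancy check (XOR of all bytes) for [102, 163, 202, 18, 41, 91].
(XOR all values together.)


XOR chain: 102 ^ 163 ^ 202 ^ 18 ^ 41 ^ 91 = 111

111


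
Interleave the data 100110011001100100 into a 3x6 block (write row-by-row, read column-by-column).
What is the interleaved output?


Matrix:
  100110
  011001
  100100
Read columns: 101010010101100010

101010010101100010


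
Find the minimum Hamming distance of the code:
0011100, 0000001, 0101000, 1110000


Comparing all pairs, minimum distance: 3
Can detect 2 errors, correct 1 errors

3


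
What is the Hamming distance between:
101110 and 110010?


XOR: 011100
Count of 1s: 3

3


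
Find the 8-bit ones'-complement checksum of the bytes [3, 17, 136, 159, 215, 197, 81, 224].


Sum = 1032 mod 256 = 8
Complement = 247

247


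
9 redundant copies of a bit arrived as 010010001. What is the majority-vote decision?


Ones: 3 out of 9
Threshold: 5

0 (3/9 voted 1)


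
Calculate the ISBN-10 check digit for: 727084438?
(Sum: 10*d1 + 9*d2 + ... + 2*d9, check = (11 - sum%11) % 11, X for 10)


Weighted sum: 253
253 mod 11 = 0

Check digit: 0


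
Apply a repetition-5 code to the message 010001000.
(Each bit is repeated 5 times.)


Each bit -> 5 copies

000001111100000000000000011111000000000000000


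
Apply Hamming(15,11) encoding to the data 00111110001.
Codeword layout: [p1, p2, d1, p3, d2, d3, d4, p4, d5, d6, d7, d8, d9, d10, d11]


Parity bits: p1=0, p2=1, p3=1, p4=0

010101101110001


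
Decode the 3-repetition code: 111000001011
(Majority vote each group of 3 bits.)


Groups: 111, 000, 001, 011
Majority votes: 1001

1001


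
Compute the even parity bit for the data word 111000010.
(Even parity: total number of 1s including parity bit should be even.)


Number of 1s in data: 4
Parity bit: 0

0


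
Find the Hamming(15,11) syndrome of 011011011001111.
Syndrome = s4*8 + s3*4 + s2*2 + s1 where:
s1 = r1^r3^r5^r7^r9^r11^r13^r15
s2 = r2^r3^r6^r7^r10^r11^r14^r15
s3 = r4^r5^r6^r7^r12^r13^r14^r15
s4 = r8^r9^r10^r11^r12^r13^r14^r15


s1=1, s2=1, s3=0, s4=0

Syndrome = 3 (error at position 3)


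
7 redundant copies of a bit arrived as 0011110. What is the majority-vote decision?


Ones: 4 out of 7
Threshold: 4

1 (4/7 voted 1)


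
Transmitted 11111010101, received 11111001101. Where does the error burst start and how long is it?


XOR: 00000011000

Burst at position 6, length 2


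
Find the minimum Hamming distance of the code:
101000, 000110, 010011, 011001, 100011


Comparing all pairs, minimum distance: 2
Can detect 1 errors, correct 0 errors

2


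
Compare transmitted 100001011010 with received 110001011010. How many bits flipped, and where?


XOR: 010000000000

1 error(s) at position(s): 1


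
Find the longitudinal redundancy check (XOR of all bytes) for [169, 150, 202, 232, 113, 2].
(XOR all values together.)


XOR chain: 169 ^ 150 ^ 202 ^ 232 ^ 113 ^ 2 = 110

110


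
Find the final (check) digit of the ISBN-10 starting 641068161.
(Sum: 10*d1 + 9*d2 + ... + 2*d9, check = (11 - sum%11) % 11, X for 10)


Weighted sum: 204
204 mod 11 = 6

Check digit: 5


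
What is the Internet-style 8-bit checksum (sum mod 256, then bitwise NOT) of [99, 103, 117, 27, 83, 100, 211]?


Sum = 740 mod 256 = 228
Complement = 27

27


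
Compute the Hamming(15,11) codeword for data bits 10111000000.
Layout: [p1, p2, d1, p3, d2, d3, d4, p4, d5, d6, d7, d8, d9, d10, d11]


Parity bits: p1=1, p2=1, p3=0, p4=1

111001111000000


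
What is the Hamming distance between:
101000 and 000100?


XOR: 101100
Count of 1s: 3

3


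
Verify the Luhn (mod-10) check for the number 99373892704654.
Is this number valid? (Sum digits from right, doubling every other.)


Luhn sum = 80
80 mod 10 = 0

Valid (Luhn sum mod 10 = 0)


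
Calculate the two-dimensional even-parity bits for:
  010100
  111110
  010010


Row parities: 010
Column parities: 111000

Row P: 010, Col P: 111000, Corner: 1


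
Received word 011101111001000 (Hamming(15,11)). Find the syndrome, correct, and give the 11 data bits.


Syndrome = 9: error at position 9

Data: 10110001000 (corrected bit 9)


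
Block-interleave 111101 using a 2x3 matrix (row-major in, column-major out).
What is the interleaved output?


Matrix:
  111
  101
Read columns: 111011

111011


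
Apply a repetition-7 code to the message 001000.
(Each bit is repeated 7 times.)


Each bit -> 7 copies

000000000000001111111000000000000000000000


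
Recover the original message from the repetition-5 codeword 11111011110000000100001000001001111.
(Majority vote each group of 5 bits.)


Groups: 11111, 01111, 00000, 00100, 00100, 00010, 01111
Majority votes: 1100001

1100001


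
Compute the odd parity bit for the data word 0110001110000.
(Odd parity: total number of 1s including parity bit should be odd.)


Number of 1s in data: 5
Parity bit: 0

0


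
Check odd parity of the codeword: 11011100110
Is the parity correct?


Number of 1s: 7

Yes, parity is correct (7 ones)


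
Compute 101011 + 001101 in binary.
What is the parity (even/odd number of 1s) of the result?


101011 = 43
001101 = 13
Sum = 56 = 111000
1s count = 3

odd parity (3 ones in 111000)


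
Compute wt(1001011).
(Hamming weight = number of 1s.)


Counting 1s in 1001011

4


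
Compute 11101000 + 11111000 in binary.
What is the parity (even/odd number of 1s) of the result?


11101000 = 232
11111000 = 248
Sum = 480 = 111100000
1s count = 4

even parity (4 ones in 111100000)


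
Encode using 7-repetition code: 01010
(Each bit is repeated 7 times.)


Each bit -> 7 copies

00000001111111000000011111110000000


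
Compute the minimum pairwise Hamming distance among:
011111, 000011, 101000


Comparing all pairs, minimum distance: 3
Can detect 2 errors, correct 1 errors

3


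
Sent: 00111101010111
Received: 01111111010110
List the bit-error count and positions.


XOR: 01000010000001

3 error(s) at position(s): 1, 6, 13


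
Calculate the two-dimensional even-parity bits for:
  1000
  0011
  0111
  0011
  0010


Row parities: 10101
Column parities: 1101

Row P: 10101, Col P: 1101, Corner: 1


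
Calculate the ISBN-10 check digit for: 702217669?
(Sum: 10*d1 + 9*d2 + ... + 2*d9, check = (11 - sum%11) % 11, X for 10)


Weighted sum: 201
201 mod 11 = 3

Check digit: 8


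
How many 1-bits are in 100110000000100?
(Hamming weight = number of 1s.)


Counting 1s in 100110000000100

4


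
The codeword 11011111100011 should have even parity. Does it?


Number of 1s: 10

Yes, parity is correct (10 ones)


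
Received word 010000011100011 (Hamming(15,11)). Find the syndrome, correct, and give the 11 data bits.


Syndrome = 8: error at position 8

Data: 00001100011 (corrected bit 8)


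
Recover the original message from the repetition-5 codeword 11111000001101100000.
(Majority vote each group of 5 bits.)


Groups: 11111, 00000, 11011, 00000
Majority votes: 1010

1010


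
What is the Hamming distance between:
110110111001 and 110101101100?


XOR: 000011010101
Count of 1s: 5

5


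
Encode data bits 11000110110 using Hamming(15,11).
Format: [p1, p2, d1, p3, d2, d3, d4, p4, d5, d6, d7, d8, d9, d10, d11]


Parity bits: p1=0, p2=0, p3=1, p4=0

001110000110110


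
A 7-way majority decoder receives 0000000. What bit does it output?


Ones: 0 out of 7
Threshold: 4

0 (0/7 voted 1)


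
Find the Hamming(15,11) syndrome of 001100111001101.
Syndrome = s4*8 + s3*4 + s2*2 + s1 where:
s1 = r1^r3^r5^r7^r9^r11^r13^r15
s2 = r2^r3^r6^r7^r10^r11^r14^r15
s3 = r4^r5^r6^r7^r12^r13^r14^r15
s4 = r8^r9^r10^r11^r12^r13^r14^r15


s1=1, s2=1, s3=1, s4=1

Syndrome = 15 (error at position 15)


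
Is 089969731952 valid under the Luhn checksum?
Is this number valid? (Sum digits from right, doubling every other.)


Luhn sum = 60
60 mod 10 = 0

Valid (Luhn sum mod 10 = 0)


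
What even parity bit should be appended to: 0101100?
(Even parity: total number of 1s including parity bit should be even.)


Number of 1s in data: 3
Parity bit: 1

1


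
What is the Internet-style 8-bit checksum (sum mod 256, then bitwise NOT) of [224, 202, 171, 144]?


Sum = 741 mod 256 = 229
Complement = 26

26


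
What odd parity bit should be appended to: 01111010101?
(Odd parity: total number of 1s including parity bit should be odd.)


Number of 1s in data: 7
Parity bit: 0

0


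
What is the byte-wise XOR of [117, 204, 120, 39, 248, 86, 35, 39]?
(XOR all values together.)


XOR chain: 117 ^ 204 ^ 120 ^ 39 ^ 248 ^ 86 ^ 35 ^ 39 = 76

76


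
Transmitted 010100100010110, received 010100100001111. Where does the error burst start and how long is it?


XOR: 000000000011001

Burst at position 10, length 5


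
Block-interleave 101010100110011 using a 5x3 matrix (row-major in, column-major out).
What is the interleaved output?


Matrix:
  101
  010
  100
  110
  011
Read columns: 101100101110001

101100101110001


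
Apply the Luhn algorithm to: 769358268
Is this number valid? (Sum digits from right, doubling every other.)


Luhn sum = 50
50 mod 10 = 0

Valid (Luhn sum mod 10 = 0)


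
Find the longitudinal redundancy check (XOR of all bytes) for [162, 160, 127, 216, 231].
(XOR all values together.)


XOR chain: 162 ^ 160 ^ 127 ^ 216 ^ 231 = 66

66


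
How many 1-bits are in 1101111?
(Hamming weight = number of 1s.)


Counting 1s in 1101111

6


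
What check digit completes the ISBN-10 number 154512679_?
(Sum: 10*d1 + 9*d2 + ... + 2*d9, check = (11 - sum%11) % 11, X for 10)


Weighted sum: 201
201 mod 11 = 3

Check digit: 8


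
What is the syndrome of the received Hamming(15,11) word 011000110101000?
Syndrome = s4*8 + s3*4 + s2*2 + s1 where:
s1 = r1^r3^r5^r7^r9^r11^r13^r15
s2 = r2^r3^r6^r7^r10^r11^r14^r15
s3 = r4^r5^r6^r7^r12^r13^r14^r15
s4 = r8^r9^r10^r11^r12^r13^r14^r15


s1=0, s2=0, s3=0, s4=1

Syndrome = 8 (error at position 8)


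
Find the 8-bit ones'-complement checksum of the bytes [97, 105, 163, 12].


Sum = 377 mod 256 = 121
Complement = 134

134


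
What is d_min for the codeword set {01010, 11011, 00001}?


Comparing all pairs, minimum distance: 2
Can detect 1 errors, correct 0 errors

2


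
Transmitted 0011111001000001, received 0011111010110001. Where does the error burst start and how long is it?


XOR: 0000000011110000

Burst at position 8, length 4


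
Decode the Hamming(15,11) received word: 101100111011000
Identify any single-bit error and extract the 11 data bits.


Syndrome = 7: error at position 7

Data: 10001011000 (corrected bit 7)


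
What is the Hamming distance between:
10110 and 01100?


XOR: 11010
Count of 1s: 3

3


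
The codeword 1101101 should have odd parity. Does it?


Number of 1s: 5

Yes, parity is correct (5 ones)


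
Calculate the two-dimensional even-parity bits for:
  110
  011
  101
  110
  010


Row parities: 00001
Column parities: 100

Row P: 00001, Col P: 100, Corner: 1


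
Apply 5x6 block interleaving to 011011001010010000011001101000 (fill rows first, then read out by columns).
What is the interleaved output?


Matrix:
  011011
  001010
  010000
  011001
  101000
Read columns: 000011011011011000001100010010

000011011011011000001100010010


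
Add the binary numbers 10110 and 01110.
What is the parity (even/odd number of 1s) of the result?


10110 = 22
01110 = 14
Sum = 36 = 100100
1s count = 2

even parity (2 ones in 100100)


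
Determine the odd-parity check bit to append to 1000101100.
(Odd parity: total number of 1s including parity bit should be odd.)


Number of 1s in data: 4
Parity bit: 1

1


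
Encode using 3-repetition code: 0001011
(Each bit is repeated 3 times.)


Each bit -> 3 copies

000000000111000111111


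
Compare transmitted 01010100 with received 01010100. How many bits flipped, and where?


XOR: 00000000

0 errors (received matches sent)


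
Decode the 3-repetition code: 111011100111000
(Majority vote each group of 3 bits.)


Groups: 111, 011, 100, 111, 000
Majority votes: 11010

11010


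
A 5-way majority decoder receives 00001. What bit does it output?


Ones: 1 out of 5
Threshold: 3

0 (1/5 voted 1)


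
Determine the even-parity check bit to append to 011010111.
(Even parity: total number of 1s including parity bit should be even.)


Number of 1s in data: 6
Parity bit: 0

0


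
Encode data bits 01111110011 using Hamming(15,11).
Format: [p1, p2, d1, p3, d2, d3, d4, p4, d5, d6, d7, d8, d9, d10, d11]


Parity bits: p1=1, p2=0, p3=1, p4=1

100111111110011


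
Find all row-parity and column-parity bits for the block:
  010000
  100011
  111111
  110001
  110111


Row parities: 11011
Column parities: 001010

Row P: 11011, Col P: 001010, Corner: 0


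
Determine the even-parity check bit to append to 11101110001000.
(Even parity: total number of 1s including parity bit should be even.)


Number of 1s in data: 7
Parity bit: 1

1


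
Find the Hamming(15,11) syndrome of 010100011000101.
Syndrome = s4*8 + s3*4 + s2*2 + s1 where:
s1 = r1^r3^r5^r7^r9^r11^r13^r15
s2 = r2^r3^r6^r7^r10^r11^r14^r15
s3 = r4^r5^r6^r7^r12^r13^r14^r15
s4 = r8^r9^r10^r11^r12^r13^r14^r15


s1=1, s2=0, s3=1, s4=0

Syndrome = 5 (error at position 5)


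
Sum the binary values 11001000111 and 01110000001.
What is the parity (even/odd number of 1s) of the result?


11001000111 = 1607
01110000001 = 897
Sum = 2504 = 100111001000
1s count = 5

odd parity (5 ones in 100111001000)


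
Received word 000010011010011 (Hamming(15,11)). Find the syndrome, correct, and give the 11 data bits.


Syndrome = 14: error at position 14

Data: 01001010001 (corrected bit 14)


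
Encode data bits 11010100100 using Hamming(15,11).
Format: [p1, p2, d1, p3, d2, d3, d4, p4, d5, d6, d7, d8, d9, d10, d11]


Parity bits: p1=0, p2=1, p3=1, p4=0

011110100100100


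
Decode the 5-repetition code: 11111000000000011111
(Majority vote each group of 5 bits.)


Groups: 11111, 00000, 00000, 11111
Majority votes: 1001

1001


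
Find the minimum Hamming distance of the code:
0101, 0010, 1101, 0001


Comparing all pairs, minimum distance: 1
Can detect 0 errors, correct 0 errors

1


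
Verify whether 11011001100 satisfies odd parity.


Number of 1s: 6

No, parity error (6 ones)


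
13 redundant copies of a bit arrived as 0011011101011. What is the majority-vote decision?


Ones: 8 out of 13
Threshold: 7

1 (8/13 voted 1)


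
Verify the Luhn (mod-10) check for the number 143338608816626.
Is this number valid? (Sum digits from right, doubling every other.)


Luhn sum = 69
69 mod 10 = 9

Invalid (Luhn sum mod 10 = 9)


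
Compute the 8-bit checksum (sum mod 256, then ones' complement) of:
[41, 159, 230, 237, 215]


Sum = 882 mod 256 = 114
Complement = 141

141


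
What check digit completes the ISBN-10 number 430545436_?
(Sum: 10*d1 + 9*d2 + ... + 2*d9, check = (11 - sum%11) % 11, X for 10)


Weighted sum: 188
188 mod 11 = 1

Check digit: X


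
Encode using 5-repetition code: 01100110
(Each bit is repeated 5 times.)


Each bit -> 5 copies

0000011111111110000000000111111111100000


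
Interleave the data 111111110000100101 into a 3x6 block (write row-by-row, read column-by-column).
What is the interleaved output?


Matrix:
  111111
  110000
  100101
Read columns: 111110100101100101

111110100101100101


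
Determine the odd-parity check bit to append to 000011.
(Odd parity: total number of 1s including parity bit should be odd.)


Number of 1s in data: 2
Parity bit: 1

1


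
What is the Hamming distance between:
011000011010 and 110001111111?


XOR: 101001100101
Count of 1s: 6

6


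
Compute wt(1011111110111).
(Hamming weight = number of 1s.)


Counting 1s in 1011111110111

11


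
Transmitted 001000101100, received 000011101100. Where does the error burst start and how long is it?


XOR: 001011000000

Burst at position 2, length 4


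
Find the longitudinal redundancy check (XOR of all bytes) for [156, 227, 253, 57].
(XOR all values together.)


XOR chain: 156 ^ 227 ^ 253 ^ 57 = 187

187


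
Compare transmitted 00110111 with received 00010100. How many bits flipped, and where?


XOR: 00100011

3 error(s) at position(s): 2, 6, 7


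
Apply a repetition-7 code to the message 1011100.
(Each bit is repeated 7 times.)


Each bit -> 7 copies

1111111000000011111111111111111111100000000000000


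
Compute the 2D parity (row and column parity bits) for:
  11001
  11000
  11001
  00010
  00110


Row parities: 10110
Column parities: 11100

Row P: 10110, Col P: 11100, Corner: 1


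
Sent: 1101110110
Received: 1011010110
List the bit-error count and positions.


XOR: 0110100000

3 error(s) at position(s): 1, 2, 4


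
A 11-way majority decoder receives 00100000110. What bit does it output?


Ones: 3 out of 11
Threshold: 6

0 (3/11 voted 1)
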